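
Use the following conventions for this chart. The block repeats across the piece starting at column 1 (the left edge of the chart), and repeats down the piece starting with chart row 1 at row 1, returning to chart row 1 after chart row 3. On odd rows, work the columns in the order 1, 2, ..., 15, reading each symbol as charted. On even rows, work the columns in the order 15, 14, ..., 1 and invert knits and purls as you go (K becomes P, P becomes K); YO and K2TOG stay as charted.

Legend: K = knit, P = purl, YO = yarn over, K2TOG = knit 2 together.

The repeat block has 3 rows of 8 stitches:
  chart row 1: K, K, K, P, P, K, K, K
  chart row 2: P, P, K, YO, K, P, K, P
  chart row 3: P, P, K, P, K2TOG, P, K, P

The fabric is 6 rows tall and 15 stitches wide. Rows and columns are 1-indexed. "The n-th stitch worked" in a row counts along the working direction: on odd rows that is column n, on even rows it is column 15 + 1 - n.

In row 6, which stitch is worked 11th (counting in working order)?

Result:
K2TOG

Derivation:
Row 6 uses chart row ((6-1) mod 3)+1 = 3. Row 6 is even, so WS.
Chart row 3 tiled across columns 1-15: P P K P K2TOG P K P P P K P K2TOG P K
WS row: flip the tiled sequence (start at column 15) and apply K<->P; YO and K2TOG stay.
Row 6 as worked: P K K2TOG K P K K K P K K2TOG K P K K
The 11th stitch worked is K2TOG.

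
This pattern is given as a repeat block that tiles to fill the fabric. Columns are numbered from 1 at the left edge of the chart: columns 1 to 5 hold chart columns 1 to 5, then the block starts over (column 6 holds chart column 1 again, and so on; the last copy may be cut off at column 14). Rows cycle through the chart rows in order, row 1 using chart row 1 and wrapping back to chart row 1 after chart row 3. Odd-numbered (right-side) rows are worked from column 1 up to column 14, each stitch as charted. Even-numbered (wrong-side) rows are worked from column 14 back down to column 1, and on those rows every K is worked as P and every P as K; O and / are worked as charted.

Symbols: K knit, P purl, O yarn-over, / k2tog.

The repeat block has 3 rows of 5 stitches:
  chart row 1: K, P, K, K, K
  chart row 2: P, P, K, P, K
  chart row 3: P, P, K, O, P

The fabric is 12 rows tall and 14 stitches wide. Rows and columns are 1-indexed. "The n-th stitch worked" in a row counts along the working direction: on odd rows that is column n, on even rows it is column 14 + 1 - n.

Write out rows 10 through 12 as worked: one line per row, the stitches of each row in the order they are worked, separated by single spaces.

Result:
P P K P P P P K P P P P K P
P P K P K P P K P K P P K P
O P K K K O P K K K O P K K

Derivation:
Row 10: chart row 1, WS - tiled (columns 1-14): K P K K K K P K K K K P K K; work from column 14 back to 1 with K<->P swapped.
Row 11: chart row 2, RS - tile across columns 1-14 and work as-is.
Row 12: chart row 3, WS - tiled (columns 1-14): P P K O P P P K O P P P K O; work from column 14 back to 1 with K<->P swapped.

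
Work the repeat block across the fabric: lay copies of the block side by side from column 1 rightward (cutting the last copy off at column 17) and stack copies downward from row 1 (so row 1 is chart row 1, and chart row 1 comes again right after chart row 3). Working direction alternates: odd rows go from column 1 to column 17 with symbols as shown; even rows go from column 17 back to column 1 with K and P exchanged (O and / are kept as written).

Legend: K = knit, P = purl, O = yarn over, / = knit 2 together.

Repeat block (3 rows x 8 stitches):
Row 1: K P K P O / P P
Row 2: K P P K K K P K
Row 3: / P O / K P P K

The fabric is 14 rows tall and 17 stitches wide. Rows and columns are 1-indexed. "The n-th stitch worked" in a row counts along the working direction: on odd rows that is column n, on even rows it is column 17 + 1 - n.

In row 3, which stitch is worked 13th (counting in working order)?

Row 3 uses chart row ((3-1) mod 3)+1 = 3. Row 3 is odd, so RS.
Chart row 3 tiled across columns 1-17: / P O / K P P K / P O / K P P K /
Right side: take the tiled row as-is (worked left to right from column 1).
Counting 13 along the worked row gives K.

== STITCH ==
K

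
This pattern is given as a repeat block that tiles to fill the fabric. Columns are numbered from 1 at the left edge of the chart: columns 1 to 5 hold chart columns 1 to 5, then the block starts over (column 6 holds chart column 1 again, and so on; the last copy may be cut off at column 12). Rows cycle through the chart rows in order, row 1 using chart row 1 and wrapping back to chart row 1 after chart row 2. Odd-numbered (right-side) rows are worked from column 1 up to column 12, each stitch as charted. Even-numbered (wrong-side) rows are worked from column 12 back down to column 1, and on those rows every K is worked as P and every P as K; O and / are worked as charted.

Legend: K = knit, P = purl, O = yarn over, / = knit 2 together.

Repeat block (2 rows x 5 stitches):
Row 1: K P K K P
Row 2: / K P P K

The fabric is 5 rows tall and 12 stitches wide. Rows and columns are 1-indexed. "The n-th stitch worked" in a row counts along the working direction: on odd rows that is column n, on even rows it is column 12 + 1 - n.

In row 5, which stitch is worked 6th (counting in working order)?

Row 5: (5-1) mod 2 = 0, so use chart row 1. Odd row -> RS.
Chart row 1 tiled across columns 1-12: K P K K P K P K K P K P
Right side: take the tiled row as-is (worked left to right from column 1).
Counting 6 along the worked row gives K.

Stitch:
K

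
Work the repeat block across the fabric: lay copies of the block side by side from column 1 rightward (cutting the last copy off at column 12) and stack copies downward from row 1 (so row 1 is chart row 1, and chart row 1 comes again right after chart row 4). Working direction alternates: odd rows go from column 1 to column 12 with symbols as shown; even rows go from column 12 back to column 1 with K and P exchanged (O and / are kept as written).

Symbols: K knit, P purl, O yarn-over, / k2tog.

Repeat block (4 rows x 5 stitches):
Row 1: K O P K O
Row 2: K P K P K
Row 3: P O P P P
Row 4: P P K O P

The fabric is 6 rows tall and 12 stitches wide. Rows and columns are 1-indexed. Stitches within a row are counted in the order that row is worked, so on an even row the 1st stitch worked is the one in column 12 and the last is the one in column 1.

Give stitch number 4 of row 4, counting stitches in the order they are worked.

Row 4: (4-1) mod 4 = 3, so use chart row 4. Even row -> WS.
Chart row 4 tiled across columns 1-12: P P K O P P P K O P P P
WS: work from column 12 back to column 1 (reverse the tiled row), swapping K<->P (O and / unchanged).
Row 4 as worked: K K K O P K K K O P K K
The 4th stitch worked is O.

== STITCH ==
O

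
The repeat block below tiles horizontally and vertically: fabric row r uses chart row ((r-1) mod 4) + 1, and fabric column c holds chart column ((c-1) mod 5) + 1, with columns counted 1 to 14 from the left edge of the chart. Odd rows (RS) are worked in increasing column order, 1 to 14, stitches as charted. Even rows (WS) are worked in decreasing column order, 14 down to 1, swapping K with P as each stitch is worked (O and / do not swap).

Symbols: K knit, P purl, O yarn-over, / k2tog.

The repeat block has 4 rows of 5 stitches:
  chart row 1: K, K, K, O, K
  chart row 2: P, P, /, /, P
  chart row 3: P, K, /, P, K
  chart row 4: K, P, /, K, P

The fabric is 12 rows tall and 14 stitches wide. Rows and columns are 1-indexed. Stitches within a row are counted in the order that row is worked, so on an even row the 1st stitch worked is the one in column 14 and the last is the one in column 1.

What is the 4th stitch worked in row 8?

== STITCH ==
P

Derivation:
For row 8: chart row = ((8-1) mod 4) + 1 = 4; this is a WS (even) row.
Chart row 4 tiled across columns 1-14: K P / K P K P / K P K P / K
WS row: flip the tiled sequence (start at column 14) and apply K<->P; O and / stay.
Row 8 as worked: P / K P K P / K P K P / K P
Counting 4 along the worked row gives P.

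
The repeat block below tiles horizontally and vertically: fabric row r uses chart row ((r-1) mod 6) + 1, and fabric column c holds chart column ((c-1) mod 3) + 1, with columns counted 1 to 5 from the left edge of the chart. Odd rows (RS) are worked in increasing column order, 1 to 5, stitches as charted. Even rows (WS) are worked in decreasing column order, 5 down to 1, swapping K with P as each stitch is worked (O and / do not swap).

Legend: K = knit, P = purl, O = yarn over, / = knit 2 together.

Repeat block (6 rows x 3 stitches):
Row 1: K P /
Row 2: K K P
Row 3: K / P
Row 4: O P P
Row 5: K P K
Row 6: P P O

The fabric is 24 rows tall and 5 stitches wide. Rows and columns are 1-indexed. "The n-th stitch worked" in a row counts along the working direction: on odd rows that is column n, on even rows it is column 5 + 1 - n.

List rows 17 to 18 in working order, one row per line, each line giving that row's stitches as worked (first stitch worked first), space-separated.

Row 17: chart row 5, RS - tile across columns 1-5 and work as-is.
Row 18: chart row 6, WS - tiled (columns 1-5): P P O P P; work from column 5 back to 1 with K<->P swapped.

== ROWS AS WORKED ==
K P K K P
K K O K K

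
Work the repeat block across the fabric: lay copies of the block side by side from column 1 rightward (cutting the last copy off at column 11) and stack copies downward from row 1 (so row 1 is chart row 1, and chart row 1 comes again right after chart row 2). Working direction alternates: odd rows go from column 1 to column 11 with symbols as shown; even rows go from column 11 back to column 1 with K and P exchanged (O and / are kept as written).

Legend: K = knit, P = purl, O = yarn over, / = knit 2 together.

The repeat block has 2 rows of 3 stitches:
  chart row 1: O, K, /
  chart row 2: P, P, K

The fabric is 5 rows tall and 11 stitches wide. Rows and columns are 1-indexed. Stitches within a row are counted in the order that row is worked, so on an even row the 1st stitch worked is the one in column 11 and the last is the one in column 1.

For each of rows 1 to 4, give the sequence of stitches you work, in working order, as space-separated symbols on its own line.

Rows as worked:
O K / O K / O K / O K
K K P K K P K K P K K
O K / O K / O K / O K
K K P K K P K K P K K

Derivation:
Row 1: chart row 1, RS - tile across columns 1-11 and work as-is.
Row 2: chart row 2, WS - tiled (columns 1-11): P P K P P K P P K P P; work from column 11 back to 1 with K<->P swapped.
Row 3: chart row 1, RS - tile across columns 1-11 and work as-is.
Row 4: chart row 2, WS - tiled (columns 1-11): P P K P P K P P K P P; work from column 11 back to 1 with K<->P swapped.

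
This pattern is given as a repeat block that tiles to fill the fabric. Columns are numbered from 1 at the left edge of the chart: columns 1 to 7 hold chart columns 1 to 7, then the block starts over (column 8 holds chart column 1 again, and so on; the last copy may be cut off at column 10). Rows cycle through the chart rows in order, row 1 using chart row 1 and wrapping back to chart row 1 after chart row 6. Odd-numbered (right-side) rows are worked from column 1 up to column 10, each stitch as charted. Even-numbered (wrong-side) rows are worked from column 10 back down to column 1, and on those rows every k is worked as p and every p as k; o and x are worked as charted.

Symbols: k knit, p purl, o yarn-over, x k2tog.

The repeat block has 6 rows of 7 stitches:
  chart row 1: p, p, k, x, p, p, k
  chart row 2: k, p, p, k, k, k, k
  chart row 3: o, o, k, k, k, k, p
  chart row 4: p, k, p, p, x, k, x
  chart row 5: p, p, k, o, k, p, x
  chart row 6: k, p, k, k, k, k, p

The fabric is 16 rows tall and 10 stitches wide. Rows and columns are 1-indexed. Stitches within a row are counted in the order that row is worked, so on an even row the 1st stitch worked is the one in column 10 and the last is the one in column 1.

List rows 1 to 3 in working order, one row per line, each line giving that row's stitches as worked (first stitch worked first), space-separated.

Result:
p p k x p p k p p k
k k p p p p p k k p
o o k k k k p o o k

Derivation:
Row 1: chart row 1, RS - tile across columns 1-10 and work as-is.
Row 2: chart row 2, WS - tiled (columns 1-10): k p p k k k k k p p; work from column 10 back to 1 with k<->p swapped.
Row 3: chart row 3, RS - tile across columns 1-10 and work as-is.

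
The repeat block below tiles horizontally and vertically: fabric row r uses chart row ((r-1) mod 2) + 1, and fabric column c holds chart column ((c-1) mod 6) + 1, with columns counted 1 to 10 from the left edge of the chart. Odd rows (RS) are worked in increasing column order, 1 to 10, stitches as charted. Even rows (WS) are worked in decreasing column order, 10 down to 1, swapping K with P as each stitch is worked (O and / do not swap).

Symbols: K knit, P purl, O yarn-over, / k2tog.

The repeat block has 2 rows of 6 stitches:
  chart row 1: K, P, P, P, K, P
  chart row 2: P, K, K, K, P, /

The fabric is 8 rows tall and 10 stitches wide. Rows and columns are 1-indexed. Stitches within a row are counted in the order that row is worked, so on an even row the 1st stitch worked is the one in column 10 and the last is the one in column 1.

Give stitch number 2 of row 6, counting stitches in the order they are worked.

Row 6 uses chart row ((6-1) mod 2)+1 = 2. Row 6 is even, so WS.
Chart row 2 tiled across columns 1-10: P K K K P / P K K K
WS row: flip the tiled sequence (start at column 10) and apply K<->P; O and / stay.
Row 6 as worked: P P P K / K P P P K
Counting 2 along the worked row gives P.

Stitch:
P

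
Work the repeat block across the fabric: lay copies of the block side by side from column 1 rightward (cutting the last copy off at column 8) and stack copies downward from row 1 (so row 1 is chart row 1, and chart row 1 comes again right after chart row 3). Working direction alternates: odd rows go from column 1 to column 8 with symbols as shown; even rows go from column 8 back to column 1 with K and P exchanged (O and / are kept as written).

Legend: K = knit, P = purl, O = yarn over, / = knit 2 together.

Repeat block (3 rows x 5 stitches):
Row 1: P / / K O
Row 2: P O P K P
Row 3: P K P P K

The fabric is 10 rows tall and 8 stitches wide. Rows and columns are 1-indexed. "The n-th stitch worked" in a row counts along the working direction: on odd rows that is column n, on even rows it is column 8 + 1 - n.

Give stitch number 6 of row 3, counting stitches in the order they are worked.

Stitch:
P

Derivation:
For row 3: chart row = ((3-1) mod 3) + 1 = 3; this is a RS (odd) row.
Chart row 3 tiled across columns 1-8: P K P P K P K P
RS: work column 1 to column 8, symbols as charted — the tiled row is the row as worked.
Stitch 6 in working order -> P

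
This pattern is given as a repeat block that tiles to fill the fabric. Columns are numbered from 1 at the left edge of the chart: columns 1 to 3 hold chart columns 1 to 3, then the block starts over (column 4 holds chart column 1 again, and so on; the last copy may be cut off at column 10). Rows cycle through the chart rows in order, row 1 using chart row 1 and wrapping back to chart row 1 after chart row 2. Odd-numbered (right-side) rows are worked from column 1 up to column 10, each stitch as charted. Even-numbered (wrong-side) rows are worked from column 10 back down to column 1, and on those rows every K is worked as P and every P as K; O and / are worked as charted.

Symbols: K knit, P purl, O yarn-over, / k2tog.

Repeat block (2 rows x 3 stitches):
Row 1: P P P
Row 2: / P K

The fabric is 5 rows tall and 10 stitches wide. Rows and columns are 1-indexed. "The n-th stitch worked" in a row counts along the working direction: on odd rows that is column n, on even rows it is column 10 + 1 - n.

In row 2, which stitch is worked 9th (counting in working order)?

Row 2 uses chart row ((2-1) mod 2)+1 = 2. Row 2 is even, so WS.
Chart row 2 tiled across columns 1-10: / P K / P K / P K /
WS row: flip the tiled sequence (start at column 10) and apply K<->P; O and / stay.
Row 2 as worked: / P K / P K / P K /
The 9th stitch worked is K.

== STITCH ==
K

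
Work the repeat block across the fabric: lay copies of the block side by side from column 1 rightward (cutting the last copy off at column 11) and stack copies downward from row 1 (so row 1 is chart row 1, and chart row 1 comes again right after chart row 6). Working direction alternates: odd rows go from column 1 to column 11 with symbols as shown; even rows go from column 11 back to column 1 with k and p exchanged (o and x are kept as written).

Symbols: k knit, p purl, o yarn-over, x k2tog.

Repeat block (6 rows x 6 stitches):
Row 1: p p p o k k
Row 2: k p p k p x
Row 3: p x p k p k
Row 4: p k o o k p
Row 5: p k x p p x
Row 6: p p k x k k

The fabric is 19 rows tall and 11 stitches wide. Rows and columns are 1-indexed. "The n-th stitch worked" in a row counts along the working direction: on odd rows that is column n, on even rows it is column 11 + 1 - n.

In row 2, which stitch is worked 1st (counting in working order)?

Stitch:
k

Derivation:
Row 2: (2-1) mod 6 = 1, so use chart row 2. Even row -> WS.
Chart row 2 tiled across columns 1-11: k p p k p x k p p k p
WS row: flip the tiled sequence (start at column 11) and apply k<->p; o and x stay.
Row 2 as worked: k p k k p x k p k k p
The 1st stitch worked is k.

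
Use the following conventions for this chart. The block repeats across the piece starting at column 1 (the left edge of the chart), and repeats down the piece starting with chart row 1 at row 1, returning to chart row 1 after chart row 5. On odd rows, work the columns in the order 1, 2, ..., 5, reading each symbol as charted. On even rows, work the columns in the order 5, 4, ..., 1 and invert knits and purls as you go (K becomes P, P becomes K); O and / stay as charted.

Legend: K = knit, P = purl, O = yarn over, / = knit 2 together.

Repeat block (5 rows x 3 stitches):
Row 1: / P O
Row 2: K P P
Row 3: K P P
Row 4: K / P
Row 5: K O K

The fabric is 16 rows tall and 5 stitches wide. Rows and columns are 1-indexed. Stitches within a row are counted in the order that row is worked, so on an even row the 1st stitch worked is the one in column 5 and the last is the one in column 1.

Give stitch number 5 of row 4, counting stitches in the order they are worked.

== STITCH ==
P

Derivation:
For row 4: chart row = ((4-1) mod 5) + 1 = 4; this is a WS (even) row.
Chart row 4 tiled across columns 1-5: K / P K /
WS row: flip the tiled sequence (start at column 5) and apply K<->P; O and / stay.
Row 4 as worked: / P K / P
Counting 5 along the worked row gives P.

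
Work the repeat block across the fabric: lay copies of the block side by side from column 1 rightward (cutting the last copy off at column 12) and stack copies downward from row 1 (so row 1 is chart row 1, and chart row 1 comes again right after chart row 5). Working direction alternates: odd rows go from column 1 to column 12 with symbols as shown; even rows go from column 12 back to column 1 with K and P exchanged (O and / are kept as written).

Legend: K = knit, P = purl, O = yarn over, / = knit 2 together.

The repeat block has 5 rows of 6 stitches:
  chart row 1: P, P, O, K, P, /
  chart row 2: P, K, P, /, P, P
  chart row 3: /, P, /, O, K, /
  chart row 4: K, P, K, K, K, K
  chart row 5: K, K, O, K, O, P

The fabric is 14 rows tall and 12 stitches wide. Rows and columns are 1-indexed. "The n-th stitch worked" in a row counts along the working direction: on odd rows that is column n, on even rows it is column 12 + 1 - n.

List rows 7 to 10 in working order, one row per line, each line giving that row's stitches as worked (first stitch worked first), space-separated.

Result:
P K P / P P P K P / P P
/ P O / K / / P O / K /
K P K K K K K P K K K K
K O P O P P K O P O P P

Derivation:
Row 7: chart row 2, RS - tile across columns 1-12 and work as-is.
Row 8: chart row 3, WS - tiled (columns 1-12): / P / O K / / P / O K /; work from column 12 back to 1 with K<->P swapped.
Row 9: chart row 4, RS - tile across columns 1-12 and work as-is.
Row 10: chart row 5, WS - tiled (columns 1-12): K K O K O P K K O K O P; work from column 12 back to 1 with K<->P swapped.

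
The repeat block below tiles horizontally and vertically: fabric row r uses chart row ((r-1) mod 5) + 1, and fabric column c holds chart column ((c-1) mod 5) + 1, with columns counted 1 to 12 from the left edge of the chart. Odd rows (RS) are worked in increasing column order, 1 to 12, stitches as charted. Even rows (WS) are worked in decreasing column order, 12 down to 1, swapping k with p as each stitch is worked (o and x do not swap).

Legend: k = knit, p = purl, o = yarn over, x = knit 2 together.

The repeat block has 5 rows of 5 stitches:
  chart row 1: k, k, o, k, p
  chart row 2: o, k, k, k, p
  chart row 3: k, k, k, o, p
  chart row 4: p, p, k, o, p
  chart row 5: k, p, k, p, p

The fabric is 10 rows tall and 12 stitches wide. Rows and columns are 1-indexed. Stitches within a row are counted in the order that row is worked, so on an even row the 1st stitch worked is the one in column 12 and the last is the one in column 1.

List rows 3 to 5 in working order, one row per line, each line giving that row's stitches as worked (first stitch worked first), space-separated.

Row 3: chart row 3, RS - tile across columns 1-12 and work as-is.
Row 4: chart row 4, WS - tiled (columns 1-12): p p k o p p p k o p p p; work from column 12 back to 1 with k<->p swapped.
Row 5: chart row 5, RS - tile across columns 1-12 and work as-is.

Rows as worked:
k k k o p k k k o p k k
k k k o p k k k o p k k
k p k p p k p k p p k p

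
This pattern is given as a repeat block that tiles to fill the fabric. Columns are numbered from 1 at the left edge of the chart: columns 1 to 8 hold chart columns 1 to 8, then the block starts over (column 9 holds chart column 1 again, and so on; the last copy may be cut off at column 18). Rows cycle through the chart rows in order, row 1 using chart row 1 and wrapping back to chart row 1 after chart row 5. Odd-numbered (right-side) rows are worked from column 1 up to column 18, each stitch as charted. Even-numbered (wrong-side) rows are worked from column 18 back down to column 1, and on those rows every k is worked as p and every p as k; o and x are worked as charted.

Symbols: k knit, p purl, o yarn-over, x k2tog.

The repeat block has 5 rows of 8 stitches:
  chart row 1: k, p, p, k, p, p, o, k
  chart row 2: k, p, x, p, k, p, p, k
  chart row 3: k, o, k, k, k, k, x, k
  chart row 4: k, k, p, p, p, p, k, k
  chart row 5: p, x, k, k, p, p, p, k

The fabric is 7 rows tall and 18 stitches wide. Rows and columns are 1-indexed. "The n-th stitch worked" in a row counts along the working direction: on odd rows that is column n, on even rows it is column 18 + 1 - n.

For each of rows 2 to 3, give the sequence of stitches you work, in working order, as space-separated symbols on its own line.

Result:
k p p k k p k x k p p k k p k x k p
k o k k k k x k k o k k k k x k k o

Derivation:
Row 2: chart row 2, WS - tiled (columns 1-18): k p x p k p p k k p x p k p p k k p; work from column 18 back to 1 with k<->p swapped.
Row 3: chart row 3, RS - tile across columns 1-18 and work as-is.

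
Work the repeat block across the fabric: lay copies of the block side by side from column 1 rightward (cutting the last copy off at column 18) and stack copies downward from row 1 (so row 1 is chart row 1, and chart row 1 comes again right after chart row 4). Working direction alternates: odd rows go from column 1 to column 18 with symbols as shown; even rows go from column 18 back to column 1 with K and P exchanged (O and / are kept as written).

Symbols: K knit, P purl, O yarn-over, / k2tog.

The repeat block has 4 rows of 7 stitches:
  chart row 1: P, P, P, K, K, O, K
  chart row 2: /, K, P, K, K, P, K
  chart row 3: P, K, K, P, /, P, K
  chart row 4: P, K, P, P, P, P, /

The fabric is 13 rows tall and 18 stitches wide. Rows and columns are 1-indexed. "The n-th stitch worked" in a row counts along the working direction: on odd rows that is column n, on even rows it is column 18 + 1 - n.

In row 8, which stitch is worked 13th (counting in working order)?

Result:
K

Derivation:
For row 8: chart row = ((8-1) mod 4) + 1 = 4; this is a WS (even) row.
Chart row 4 tiled across columns 1-18: P K P P P P / P K P P P P / P K P P
WS: work from column 18 back to column 1 (reverse the tiled row), swapping K<->P (O and / unchanged).
Row 8 as worked: K K P K / K K K K P K / K K K K P K
The 13th stitch worked is K.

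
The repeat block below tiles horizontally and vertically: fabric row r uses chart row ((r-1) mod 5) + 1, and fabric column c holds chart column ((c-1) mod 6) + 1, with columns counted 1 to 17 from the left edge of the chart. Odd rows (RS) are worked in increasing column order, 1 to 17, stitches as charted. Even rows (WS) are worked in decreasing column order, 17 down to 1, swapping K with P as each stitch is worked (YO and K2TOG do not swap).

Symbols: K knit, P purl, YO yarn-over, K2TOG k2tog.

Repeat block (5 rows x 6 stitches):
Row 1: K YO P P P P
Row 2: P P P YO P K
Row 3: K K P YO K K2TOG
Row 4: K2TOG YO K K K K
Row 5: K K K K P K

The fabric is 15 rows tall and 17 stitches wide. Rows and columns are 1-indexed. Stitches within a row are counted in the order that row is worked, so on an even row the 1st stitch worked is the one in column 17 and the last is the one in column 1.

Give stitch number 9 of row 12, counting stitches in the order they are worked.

Result:
K

Derivation:
For row 12: chart row = ((12-1) mod 5) + 1 = 2; this is a WS (even) row.
Chart row 2 tiled across columns 1-17: P P P YO P K P P P YO P K P P P YO P
WS row: flip the tiled sequence (start at column 17) and apply K<->P; YO and K2TOG stay.
Row 12 as worked: K YO K K K P K YO K K K P K YO K K K
The 9th stitch worked is K.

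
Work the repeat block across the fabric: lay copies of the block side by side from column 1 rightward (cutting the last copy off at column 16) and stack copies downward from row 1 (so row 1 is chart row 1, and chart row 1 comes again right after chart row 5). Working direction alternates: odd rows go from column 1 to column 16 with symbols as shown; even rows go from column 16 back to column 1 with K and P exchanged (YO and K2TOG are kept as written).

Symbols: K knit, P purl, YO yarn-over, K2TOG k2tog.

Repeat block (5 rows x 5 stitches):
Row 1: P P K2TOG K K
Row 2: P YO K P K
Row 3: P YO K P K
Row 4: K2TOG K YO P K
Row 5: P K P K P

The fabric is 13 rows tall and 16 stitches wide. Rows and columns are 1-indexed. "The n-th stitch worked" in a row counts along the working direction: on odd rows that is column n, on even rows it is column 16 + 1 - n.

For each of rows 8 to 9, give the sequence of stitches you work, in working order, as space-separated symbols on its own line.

Row 8: chart row 3, WS - tiled (columns 1-16): P YO K P K P YO K P K P YO K P K P; work from column 16 back to 1 with K<->P swapped.
Row 9: chart row 4, RS - tile across columns 1-16 and work as-is.

== ROWS AS WORKED ==
K P K P YO K P K P YO K P K P YO K
K2TOG K YO P K K2TOG K YO P K K2TOG K YO P K K2TOG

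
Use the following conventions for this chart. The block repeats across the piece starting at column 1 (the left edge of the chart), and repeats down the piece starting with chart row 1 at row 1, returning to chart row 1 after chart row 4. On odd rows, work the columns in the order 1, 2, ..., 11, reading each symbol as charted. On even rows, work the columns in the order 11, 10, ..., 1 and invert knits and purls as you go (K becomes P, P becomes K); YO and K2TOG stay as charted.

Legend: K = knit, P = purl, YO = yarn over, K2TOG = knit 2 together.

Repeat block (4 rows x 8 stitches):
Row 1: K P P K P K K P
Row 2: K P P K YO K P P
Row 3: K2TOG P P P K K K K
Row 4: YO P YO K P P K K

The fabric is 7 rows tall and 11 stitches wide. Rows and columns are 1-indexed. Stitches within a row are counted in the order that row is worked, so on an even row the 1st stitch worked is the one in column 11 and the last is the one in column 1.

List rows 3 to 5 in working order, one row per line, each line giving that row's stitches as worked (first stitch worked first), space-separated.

Rows as worked:
K2TOG P P P K K K K K2TOG P P
YO K YO P P K K P YO K YO
K P P K P K K P K P P

Derivation:
Row 3: chart row 3, RS - tile across columns 1-11 and work as-is.
Row 4: chart row 4, WS - tiled (columns 1-11): YO P YO K P P K K YO P YO; work from column 11 back to 1 with K<->P swapped.
Row 5: chart row 1, RS - tile across columns 1-11 and work as-is.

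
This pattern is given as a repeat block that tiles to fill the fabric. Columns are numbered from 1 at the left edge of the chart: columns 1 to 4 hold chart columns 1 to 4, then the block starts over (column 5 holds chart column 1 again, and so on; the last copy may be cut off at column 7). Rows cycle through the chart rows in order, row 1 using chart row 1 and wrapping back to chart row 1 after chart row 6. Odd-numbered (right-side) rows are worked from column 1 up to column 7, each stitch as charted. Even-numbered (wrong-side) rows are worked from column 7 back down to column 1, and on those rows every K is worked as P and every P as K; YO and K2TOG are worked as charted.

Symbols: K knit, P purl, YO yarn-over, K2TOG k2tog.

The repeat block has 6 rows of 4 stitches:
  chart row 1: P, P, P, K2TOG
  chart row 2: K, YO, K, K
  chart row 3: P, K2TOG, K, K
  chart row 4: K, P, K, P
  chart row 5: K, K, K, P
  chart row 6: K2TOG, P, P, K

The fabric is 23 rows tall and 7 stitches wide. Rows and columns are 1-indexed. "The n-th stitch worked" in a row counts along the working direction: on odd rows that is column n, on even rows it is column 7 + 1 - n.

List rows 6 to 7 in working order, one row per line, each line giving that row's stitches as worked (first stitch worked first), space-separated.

Result:
K K K2TOG P K K K2TOG
P P P K2TOG P P P

Derivation:
Row 6: chart row 6, WS - tiled (columns 1-7): K2TOG P P K K2TOG P P; work from column 7 back to 1 with K<->P swapped.
Row 7: chart row 1, RS - tile across columns 1-7 and work as-is.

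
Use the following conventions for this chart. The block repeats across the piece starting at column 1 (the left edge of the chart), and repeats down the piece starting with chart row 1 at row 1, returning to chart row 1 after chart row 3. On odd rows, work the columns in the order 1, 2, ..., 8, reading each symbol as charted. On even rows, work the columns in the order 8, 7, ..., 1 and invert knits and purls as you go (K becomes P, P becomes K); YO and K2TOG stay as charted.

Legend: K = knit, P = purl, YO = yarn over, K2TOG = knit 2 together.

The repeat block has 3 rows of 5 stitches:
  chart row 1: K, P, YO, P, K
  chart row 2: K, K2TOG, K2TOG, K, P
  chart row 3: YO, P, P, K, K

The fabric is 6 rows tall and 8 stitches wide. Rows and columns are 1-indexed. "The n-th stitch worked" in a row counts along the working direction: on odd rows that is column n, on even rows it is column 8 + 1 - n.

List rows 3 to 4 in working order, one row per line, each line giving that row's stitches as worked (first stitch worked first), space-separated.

Rows as worked:
YO P P K K YO P P
YO K P P K YO K P

Derivation:
Row 3: chart row 3, RS - tile across columns 1-8 and work as-is.
Row 4: chart row 1, WS - tiled (columns 1-8): K P YO P K K P YO; work from column 8 back to 1 with K<->P swapped.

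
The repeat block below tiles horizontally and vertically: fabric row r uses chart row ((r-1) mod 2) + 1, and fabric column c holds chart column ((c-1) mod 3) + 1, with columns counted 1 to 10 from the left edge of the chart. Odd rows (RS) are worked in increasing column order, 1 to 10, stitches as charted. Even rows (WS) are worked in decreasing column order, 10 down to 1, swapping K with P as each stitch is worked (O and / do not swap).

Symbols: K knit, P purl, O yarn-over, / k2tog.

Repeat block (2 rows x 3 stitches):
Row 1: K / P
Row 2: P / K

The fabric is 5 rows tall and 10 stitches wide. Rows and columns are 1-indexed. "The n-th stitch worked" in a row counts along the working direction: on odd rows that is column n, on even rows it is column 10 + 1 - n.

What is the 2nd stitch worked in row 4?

Stitch:
P

Derivation:
For row 4: chart row = ((4-1) mod 2) + 1 = 2; this is a WS (even) row.
Chart row 2 tiled across columns 1-10: P / K P / K P / K P
WS row: flip the tiled sequence (start at column 10) and apply K<->P; O and / stay.
Row 4 as worked: K P / K P / K P / K
The 2nd stitch worked is P.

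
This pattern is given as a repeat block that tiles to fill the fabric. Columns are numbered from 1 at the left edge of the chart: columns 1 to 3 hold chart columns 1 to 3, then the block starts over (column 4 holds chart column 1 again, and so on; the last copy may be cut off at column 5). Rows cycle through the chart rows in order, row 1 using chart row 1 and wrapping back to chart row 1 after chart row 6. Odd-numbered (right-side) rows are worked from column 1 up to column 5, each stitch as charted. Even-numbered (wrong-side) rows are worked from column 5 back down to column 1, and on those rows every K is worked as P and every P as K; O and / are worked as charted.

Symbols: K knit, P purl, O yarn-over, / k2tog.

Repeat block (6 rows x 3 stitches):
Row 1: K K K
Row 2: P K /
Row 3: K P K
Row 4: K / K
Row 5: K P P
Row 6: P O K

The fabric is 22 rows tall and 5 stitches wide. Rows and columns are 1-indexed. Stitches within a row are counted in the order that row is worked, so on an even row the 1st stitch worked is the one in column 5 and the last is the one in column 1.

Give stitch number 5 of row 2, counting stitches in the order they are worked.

Row 2 uses chart row ((2-1) mod 6)+1 = 2. Row 2 is even, so WS.
Chart row 2 tiled across columns 1-5: P K / P K
WS: work from column 5 back to column 1 (reverse the tiled row), swapping K<->P (O and / unchanged).
Row 2 as worked: P K / P K
Counting 5 along the worked row gives K.

Result:
K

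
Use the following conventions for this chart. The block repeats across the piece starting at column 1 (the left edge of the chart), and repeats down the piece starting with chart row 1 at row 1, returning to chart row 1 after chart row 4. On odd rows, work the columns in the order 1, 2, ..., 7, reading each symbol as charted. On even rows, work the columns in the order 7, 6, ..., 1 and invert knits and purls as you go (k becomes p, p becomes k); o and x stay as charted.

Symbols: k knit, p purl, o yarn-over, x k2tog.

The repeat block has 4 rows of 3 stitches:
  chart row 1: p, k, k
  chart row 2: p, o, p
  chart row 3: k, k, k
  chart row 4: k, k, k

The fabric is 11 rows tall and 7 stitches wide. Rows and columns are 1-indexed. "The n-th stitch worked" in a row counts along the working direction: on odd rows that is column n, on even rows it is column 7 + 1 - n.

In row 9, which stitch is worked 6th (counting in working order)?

For row 9: chart row = ((9-1) mod 4) + 1 = 1; this is a RS (odd) row.
Chart row 1 tiled across columns 1-7: p k k p k k p
RS: work column 1 to column 7, symbols as charted — the tiled row is the row as worked.
The 6th stitch worked is k.

Result:
k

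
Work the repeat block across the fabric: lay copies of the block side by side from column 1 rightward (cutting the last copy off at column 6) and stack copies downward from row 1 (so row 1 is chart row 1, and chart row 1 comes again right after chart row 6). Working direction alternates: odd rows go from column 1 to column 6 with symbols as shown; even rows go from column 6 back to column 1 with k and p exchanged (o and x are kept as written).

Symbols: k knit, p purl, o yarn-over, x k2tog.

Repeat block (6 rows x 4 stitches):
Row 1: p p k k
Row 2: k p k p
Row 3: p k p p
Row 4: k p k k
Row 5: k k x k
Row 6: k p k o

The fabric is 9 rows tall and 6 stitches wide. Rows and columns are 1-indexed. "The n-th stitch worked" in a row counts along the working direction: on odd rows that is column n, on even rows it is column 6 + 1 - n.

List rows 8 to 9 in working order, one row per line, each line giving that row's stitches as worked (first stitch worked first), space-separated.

Row 8: chart row 2, WS - tiled (columns 1-6): k p k p k p; work from column 6 back to 1 with k<->p swapped.
Row 9: chart row 3, RS - tile across columns 1-6 and work as-is.

== ROWS AS WORKED ==
k p k p k p
p k p p p k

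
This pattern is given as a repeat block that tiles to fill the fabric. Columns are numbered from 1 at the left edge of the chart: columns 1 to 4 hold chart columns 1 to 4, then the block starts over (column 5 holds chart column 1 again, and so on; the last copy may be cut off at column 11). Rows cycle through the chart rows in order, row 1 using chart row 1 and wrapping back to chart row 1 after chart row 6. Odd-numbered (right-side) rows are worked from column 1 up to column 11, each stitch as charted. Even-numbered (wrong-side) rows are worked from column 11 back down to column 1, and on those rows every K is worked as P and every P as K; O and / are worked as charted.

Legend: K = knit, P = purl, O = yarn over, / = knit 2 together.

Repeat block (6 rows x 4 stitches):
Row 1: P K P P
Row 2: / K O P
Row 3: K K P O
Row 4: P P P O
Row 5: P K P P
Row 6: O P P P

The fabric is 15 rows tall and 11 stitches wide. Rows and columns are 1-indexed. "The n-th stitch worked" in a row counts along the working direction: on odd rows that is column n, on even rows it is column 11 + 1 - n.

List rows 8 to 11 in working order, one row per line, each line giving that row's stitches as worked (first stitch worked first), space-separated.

Row 8: chart row 2, WS - tiled (columns 1-11): / K O P / K O P / K O; work from column 11 back to 1 with K<->P swapped.
Row 9: chart row 3, RS - tile across columns 1-11 and work as-is.
Row 10: chart row 4, WS - tiled (columns 1-11): P P P O P P P O P P P; work from column 11 back to 1 with K<->P swapped.
Row 11: chart row 5, RS - tile across columns 1-11 and work as-is.

Result:
O P / K O P / K O P /
K K P O K K P O K K P
K K K O K K K O K K K
P K P P P K P P P K P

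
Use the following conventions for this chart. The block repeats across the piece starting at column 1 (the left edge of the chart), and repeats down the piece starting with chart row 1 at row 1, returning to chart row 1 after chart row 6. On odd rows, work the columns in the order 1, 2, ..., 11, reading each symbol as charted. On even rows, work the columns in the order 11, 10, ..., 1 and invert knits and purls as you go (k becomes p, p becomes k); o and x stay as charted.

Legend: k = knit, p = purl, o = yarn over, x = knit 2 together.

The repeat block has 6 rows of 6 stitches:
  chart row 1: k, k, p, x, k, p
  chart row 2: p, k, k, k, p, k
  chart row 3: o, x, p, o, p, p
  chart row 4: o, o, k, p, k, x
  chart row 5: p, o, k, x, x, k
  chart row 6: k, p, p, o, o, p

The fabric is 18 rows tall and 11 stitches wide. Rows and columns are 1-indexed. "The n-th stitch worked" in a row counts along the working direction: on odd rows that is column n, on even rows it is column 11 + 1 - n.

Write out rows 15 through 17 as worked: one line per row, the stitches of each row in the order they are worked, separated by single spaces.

Rows as worked:
o x p o p p o x p o p
p k p o o x p k p o o
p o k x x k p o k x x

Derivation:
Row 15: chart row 3, RS - tile across columns 1-11 and work as-is.
Row 16: chart row 4, WS - tiled (columns 1-11): o o k p k x o o k p k; work from column 11 back to 1 with k<->p swapped.
Row 17: chart row 5, RS - tile across columns 1-11 and work as-is.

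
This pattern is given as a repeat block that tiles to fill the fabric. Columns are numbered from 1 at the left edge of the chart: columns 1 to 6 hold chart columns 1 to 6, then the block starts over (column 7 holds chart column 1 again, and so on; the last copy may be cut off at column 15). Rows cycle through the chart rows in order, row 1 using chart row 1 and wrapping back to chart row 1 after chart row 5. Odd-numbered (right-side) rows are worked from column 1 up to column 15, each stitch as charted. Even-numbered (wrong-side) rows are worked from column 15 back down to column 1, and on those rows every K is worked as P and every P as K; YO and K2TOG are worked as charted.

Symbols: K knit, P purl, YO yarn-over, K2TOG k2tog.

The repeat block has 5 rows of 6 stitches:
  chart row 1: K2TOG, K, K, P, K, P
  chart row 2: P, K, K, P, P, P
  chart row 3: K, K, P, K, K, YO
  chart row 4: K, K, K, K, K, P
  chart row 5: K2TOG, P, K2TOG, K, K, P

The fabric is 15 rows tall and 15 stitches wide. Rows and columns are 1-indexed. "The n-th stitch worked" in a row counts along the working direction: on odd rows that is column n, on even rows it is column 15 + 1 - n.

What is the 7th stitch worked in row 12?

Row 12: (12-1) mod 5 = 1, so use chart row 2. Even row -> WS.
Chart row 2 tiled across columns 1-15: P K K P P P P K K P P P P K K
Wrong side: read the tiled row from column 15 down to 1 and exchange K with P (leave YO, K2TOG).
Row 12 as worked: P P K K K K P P K K K K P P K
Stitch 7 in working order -> P

Result:
P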